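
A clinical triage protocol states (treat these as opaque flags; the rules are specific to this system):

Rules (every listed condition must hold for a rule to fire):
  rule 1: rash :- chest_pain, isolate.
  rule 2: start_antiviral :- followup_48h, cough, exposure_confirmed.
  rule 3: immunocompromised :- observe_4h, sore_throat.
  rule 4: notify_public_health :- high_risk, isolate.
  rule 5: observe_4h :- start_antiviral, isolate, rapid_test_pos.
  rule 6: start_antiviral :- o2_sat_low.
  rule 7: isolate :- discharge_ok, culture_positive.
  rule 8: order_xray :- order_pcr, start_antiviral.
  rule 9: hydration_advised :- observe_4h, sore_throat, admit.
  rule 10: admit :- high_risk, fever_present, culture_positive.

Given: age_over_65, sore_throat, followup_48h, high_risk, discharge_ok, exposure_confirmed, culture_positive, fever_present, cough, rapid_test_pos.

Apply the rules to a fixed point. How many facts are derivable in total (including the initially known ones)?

17

Round 1: rule 2 [start_antiviral :- followup_48h, cough, exposure_confirmed.]; rule 7 [isolate :- discharge_ok, culture_positive.]; rule 10 [admit :- high_risk, fever_present, culture_positive.]. New: start_antiviral, isolate, admit.
Round 2: rule 4 [notify_public_health :- high_risk, isolate.]; rule 5 [observe_4h :- start_antiviral, isolate, rapid_test_pos.]. New: notify_public_health, observe_4h.
Round 3: rule 3 [immunocompromised :- observe_4h, sore_throat.]; rule 9 [hydration_advised :- observe_4h, sore_throat, admit.]. New: immunocompromised, hydration_advised.
Closure: {admit, age_over_65, cough, culture_positive, discharge_ok, exposure_confirmed, fever_present, followup_48h, high_risk, hydration_advised, immunocompromised, isolate, notify_public_health, observe_4h, rapid_test_pos, sore_throat, start_antiviral} — 17 facts.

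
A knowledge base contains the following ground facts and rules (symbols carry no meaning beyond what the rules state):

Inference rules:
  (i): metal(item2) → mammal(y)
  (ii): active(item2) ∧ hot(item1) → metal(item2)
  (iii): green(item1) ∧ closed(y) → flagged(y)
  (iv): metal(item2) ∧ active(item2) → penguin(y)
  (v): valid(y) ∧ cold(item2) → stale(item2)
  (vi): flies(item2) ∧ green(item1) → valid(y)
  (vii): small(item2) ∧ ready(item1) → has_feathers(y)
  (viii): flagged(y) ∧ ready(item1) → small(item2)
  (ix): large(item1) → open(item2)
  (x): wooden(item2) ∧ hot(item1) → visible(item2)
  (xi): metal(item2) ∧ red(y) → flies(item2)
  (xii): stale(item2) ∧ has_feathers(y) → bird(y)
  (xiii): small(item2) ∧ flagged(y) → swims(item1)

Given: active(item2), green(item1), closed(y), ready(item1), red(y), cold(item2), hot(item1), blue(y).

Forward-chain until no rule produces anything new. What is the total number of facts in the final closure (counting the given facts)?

19

Round 1: (ii) [active(item2) ∧ hot(item1) → metal(item2)]; (iii) [green(item1) ∧ closed(y) → flagged(y)]. New: metal(item2), flagged(y).
Round 2: (i) [metal(item2) → mammal(y)]; (iv) [metal(item2) ∧ active(item2) → penguin(y)]; (viii) [flagged(y) ∧ ready(item1) → small(item2)]; (xi) [metal(item2) ∧ red(y) → flies(item2)]. New: mammal(y), penguin(y), small(item2), flies(item2).
Round 3: (vi) [flies(item2) ∧ green(item1) → valid(y)]; (vii) [small(item2) ∧ ready(item1) → has_feathers(y)]; (xiii) [small(item2) ∧ flagged(y) → swims(item1)]. New: valid(y), has_feathers(y), swims(item1).
Round 4: (v) [valid(y) ∧ cold(item2) → stale(item2)]. New: stale(item2).
Round 5: (xii) [stale(item2) ∧ has_feathers(y) → bird(y)]. New: bird(y).
Closure: {active(item2), bird(y), blue(y), closed(y), cold(item2), flagged(y), flies(item2), green(item1), has_feathers(y), hot(item1), mammal(y), metal(item2), penguin(y), ready(item1), red(y), small(item2), stale(item2), swims(item1), valid(y)} — 19 facts.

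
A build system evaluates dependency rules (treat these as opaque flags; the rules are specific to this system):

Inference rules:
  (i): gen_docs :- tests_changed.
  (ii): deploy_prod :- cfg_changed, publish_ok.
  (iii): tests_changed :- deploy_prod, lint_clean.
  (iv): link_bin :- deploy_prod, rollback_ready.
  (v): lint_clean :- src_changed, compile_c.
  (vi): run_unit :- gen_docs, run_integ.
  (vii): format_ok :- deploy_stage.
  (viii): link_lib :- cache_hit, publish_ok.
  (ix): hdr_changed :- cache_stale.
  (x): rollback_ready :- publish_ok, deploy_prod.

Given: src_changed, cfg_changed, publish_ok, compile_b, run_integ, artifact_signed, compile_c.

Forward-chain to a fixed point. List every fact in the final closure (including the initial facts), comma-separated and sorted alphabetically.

artifact_signed, cfg_changed, compile_b, compile_c, deploy_prod, gen_docs, link_bin, lint_clean, publish_ok, rollback_ready, run_integ, run_unit, src_changed, tests_changed

Round 1 — (ii), (v), derive deploy_prod, lint_clean.
Round 2 — (iii), (x), derive tests_changed, rollback_ready.
Round 3 — (i), (iv), derive gen_docs, link_bin.
Round 4 — (vi), derive run_unit.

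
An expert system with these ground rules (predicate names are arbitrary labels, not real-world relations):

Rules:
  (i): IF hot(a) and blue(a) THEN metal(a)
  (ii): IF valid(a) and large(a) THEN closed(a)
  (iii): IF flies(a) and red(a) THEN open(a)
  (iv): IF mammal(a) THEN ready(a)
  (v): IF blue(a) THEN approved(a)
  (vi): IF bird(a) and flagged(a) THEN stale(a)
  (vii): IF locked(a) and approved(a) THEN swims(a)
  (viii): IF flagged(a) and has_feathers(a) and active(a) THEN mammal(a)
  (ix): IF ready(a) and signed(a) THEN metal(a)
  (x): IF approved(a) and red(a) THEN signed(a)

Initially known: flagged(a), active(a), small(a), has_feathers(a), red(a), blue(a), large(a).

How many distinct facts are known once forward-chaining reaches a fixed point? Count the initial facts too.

Round 1 fires (v), (viii), giving approved(a), mammal(a).
Round 2 fires (iv), (x), giving ready(a), signed(a).
Round 3 fires (ix), giving metal(a).
Closure: {active(a), approved(a), blue(a), flagged(a), has_feathers(a), large(a), mammal(a), metal(a), ready(a), red(a), signed(a), small(a)} — 12 facts.

12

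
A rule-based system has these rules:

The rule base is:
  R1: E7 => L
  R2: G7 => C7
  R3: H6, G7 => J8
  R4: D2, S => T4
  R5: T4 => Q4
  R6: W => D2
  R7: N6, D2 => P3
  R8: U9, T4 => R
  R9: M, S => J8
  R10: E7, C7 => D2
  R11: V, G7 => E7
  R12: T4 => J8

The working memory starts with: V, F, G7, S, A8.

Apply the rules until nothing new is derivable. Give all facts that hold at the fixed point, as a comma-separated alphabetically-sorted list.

A8, C7, D2, E7, F, G7, J8, L, Q4, S, T4, V

Round 1: R2 [G7 => C7]; R11 [V, G7 => E7]. Adds C7, E7.
Round 2: R1 [E7 => L]; R10 [E7, C7 => D2]. Adds L, D2.
Round 3: R4 [D2, S => T4]. Adds T4.
Round 4: R5 [T4 => Q4]; R12 [T4 => J8]. Adds Q4, J8.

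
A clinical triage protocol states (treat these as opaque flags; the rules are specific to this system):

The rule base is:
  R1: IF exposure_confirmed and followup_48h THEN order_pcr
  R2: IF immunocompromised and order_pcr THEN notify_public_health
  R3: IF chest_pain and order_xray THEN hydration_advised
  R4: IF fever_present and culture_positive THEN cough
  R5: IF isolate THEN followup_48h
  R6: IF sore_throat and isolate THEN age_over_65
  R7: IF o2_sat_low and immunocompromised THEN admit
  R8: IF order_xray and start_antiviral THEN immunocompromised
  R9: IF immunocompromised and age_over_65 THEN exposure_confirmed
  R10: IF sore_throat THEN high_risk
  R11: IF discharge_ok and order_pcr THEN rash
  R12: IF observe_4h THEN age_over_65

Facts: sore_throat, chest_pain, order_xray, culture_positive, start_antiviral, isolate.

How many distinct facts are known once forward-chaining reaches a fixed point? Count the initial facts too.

14

[1] R3 [IF chest_pain and order_xray THEN hydration_advised]; R5 [IF isolate THEN followup_48h]; R6 [IF sore_throat and isolate THEN age_over_65]; R8 [IF order_xray and start_antiviral THEN immunocompromised]; R10 [IF sore_throat THEN high_risk]. ⇒ new: hydration_advised, followup_48h, age_over_65, immunocompromised, high_risk.
[2] R9 [IF immunocompromised and age_over_65 THEN exposure_confirmed]. ⇒ new: exposure_confirmed.
[3] R1 [IF exposure_confirmed and followup_48h THEN order_pcr]. ⇒ new: order_pcr.
[4] R2 [IF immunocompromised and order_pcr THEN notify_public_health]. ⇒ new: notify_public_health.
Closure: {age_over_65, chest_pain, culture_positive, exposure_confirmed, followup_48h, high_risk, hydration_advised, immunocompromised, isolate, notify_public_health, order_pcr, order_xray, sore_throat, start_antiviral} — 14 facts.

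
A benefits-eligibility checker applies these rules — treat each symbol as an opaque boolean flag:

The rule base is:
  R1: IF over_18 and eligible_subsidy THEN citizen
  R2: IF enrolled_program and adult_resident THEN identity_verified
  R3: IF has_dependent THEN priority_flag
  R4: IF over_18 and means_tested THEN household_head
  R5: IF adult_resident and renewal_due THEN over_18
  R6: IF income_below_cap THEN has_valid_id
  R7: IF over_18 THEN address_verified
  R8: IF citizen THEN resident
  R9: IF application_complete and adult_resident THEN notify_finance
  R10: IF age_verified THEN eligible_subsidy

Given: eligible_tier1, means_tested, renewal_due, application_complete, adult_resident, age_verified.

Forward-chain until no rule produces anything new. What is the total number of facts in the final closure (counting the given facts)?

13

Round 1 fires R5, R9, R10, giving over_18, notify_finance, eligible_subsidy.
Round 2 fires R1, R4, R7, giving citizen, household_head, address_verified.
Round 3 fires R8, giving resident.
Closure: {address_verified, adult_resident, age_verified, application_complete, citizen, eligible_subsidy, eligible_tier1, household_head, means_tested, notify_finance, over_18, renewal_due, resident} — 13 facts.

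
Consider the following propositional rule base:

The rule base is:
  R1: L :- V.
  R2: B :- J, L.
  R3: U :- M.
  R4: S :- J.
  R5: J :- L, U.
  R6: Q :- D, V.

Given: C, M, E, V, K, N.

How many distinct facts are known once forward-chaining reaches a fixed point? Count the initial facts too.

11

Round 1 fires R1, R3, giving L, U.
Round 2 fires R5, giving J.
Round 3 fires R2, R4, giving B, S.
Closure: {B, C, E, J, K, L, M, N, S, U, V} — 11 facts.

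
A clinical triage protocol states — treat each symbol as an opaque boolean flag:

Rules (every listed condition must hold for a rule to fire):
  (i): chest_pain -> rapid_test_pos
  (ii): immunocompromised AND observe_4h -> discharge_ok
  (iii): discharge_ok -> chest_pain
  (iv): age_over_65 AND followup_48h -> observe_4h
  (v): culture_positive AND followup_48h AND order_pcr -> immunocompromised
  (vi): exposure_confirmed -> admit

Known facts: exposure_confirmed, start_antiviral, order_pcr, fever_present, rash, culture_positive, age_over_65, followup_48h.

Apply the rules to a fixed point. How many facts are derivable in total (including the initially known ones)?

14

Round 1: (iv) [age_over_65 AND followup_48h -> observe_4h]; (v) [culture_positive AND followup_48h AND order_pcr -> immunocompromised]; (vi) [exposure_confirmed -> admit]. Adds observe_4h, immunocompromised, admit.
Round 2: (ii) [immunocompromised AND observe_4h -> discharge_ok]. Adds discharge_ok.
Round 3: (iii) [discharge_ok -> chest_pain]. Adds chest_pain.
Round 4: (i) [chest_pain -> rapid_test_pos]. Adds rapid_test_pos.
Closure: {admit, age_over_65, chest_pain, culture_positive, discharge_ok, exposure_confirmed, fever_present, followup_48h, immunocompromised, observe_4h, order_pcr, rapid_test_pos, rash, start_antiviral} — 14 facts.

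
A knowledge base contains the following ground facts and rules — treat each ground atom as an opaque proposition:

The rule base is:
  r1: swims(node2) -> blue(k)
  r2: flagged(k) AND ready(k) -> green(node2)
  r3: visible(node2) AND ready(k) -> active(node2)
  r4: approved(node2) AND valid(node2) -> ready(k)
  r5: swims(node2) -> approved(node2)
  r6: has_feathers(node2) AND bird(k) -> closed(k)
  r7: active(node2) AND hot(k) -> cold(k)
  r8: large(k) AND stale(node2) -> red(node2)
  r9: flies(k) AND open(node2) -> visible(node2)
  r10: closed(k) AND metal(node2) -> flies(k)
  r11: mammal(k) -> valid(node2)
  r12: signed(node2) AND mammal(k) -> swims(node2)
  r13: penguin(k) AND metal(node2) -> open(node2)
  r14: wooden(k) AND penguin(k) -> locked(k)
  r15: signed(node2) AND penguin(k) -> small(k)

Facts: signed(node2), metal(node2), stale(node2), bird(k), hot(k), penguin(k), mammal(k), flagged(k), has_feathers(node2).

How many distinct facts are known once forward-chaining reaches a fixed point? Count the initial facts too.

Round 1: r6 [has_feathers(node2) AND bird(k) -> closed(k)]; r11 [mammal(k) -> valid(node2)]; r12 [signed(node2) AND mammal(k) -> swims(node2)]; r13 [penguin(k) AND metal(node2) -> open(node2)]; r15 [signed(node2) AND penguin(k) -> small(k)]. New: closed(k), valid(node2), swims(node2), open(node2), small(k).
Round 2: r1 [swims(node2) -> blue(k)]; r5 [swims(node2) -> approved(node2)]; r10 [closed(k) AND metal(node2) -> flies(k)]. New: blue(k), approved(node2), flies(k).
Round 3: r4 [approved(node2) AND valid(node2) -> ready(k)]; r9 [flies(k) AND open(node2) -> visible(node2)]. New: ready(k), visible(node2).
Round 4: r2 [flagged(k) AND ready(k) -> green(node2)]; r3 [visible(node2) AND ready(k) -> active(node2)]. New: green(node2), active(node2).
Round 5: r7 [active(node2) AND hot(k) -> cold(k)]. New: cold(k).
Closure: {active(node2), approved(node2), bird(k), blue(k), closed(k), cold(k), flagged(k), flies(k), green(node2), has_feathers(node2), hot(k), mammal(k), metal(node2), open(node2), penguin(k), ready(k), signed(node2), small(k), stale(node2), swims(node2), valid(node2), visible(node2)} — 22 facts.

22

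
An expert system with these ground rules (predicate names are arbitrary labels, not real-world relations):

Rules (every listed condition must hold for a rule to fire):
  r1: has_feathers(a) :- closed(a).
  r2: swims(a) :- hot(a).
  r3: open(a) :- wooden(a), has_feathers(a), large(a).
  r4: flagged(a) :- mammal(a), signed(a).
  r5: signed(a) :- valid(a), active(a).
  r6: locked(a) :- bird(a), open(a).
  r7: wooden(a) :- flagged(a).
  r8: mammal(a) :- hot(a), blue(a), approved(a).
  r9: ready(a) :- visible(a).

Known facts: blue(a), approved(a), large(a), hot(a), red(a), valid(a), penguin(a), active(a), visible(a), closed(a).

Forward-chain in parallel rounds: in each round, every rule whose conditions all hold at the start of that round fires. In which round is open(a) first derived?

4

Round 1 — r1, r2, r5, r8, r9, derive has_feathers(a), swims(a), signed(a), mammal(a), ready(a).
Round 2 — r4, derive flagged(a).
Round 3 — r7, derive wooden(a).
Round 4 — r3, derive open(a).
open(a) first appears in round 4.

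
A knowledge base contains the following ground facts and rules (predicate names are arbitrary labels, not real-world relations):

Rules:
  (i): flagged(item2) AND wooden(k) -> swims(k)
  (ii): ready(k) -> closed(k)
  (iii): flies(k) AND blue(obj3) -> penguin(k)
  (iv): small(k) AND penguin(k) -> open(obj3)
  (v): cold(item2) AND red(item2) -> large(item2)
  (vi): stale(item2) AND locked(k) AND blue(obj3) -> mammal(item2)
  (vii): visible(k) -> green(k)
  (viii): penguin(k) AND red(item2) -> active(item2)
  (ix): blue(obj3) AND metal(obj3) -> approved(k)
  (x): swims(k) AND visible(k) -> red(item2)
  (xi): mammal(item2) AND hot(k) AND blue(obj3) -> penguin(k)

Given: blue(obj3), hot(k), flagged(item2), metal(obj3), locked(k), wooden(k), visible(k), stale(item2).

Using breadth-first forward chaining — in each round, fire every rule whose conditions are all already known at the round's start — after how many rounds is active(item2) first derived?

Round 1 — (i), (vi), (vii), (ix), derive swims(k), mammal(item2), green(k), approved(k).
Round 2 — (x), (xi), derive red(item2), penguin(k).
Round 3 — (viii), derive active(item2).
active(item2) first appears in round 3.

3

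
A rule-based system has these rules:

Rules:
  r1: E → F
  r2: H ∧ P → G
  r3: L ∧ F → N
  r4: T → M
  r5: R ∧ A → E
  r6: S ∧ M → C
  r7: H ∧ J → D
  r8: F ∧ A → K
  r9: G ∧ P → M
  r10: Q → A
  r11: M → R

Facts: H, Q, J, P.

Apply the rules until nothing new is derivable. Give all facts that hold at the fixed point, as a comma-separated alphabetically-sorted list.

A, D, E, F, G, H, J, K, M, P, Q, R

[1] r2 [H ∧ P → G]; r7 [H ∧ J → D]; r10 [Q → A]. ⇒ new: G, D, A.
[2] r9 [G ∧ P → M]. ⇒ new: M.
[3] r11 [M → R]. ⇒ new: R.
[4] r5 [R ∧ A → E]. ⇒ new: E.
[5] r1 [E → F]. ⇒ new: F.
[6] r8 [F ∧ A → K]. ⇒ new: K.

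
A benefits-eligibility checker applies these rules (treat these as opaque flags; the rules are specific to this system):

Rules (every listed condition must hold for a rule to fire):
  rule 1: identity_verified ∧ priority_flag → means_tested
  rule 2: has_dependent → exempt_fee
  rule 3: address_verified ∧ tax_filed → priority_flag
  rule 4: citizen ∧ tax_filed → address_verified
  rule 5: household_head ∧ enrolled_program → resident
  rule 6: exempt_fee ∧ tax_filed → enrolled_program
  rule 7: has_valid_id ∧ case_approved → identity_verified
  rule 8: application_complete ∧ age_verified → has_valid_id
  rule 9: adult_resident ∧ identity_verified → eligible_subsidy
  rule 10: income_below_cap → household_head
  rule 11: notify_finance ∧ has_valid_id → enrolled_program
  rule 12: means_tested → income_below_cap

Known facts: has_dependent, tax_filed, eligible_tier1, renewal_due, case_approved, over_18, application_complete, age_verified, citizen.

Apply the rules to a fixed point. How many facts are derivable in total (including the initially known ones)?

19

[1] rule 2 [has_dependent → exempt_fee]; rule 4 [citizen ∧ tax_filed → address_verified]; rule 8 [application_complete ∧ age_verified → has_valid_id]. ⇒ new: exempt_fee, address_verified, has_valid_id.
[2] rule 3 [address_verified ∧ tax_filed → priority_flag]; rule 6 [exempt_fee ∧ tax_filed → enrolled_program]; rule 7 [has_valid_id ∧ case_approved → identity_verified]. ⇒ new: priority_flag, enrolled_program, identity_verified.
[3] rule 1 [identity_verified ∧ priority_flag → means_tested]. ⇒ new: means_tested.
[4] rule 12 [means_tested → income_below_cap]. ⇒ new: income_below_cap.
[5] rule 10 [income_below_cap → household_head]. ⇒ new: household_head.
[6] rule 5 [household_head ∧ enrolled_program → resident]. ⇒ new: resident.
Closure: {address_verified, age_verified, application_complete, case_approved, citizen, eligible_tier1, enrolled_program, exempt_fee, has_dependent, has_valid_id, household_head, identity_verified, income_below_cap, means_tested, over_18, priority_flag, renewal_due, resident, tax_filed} — 19 facts.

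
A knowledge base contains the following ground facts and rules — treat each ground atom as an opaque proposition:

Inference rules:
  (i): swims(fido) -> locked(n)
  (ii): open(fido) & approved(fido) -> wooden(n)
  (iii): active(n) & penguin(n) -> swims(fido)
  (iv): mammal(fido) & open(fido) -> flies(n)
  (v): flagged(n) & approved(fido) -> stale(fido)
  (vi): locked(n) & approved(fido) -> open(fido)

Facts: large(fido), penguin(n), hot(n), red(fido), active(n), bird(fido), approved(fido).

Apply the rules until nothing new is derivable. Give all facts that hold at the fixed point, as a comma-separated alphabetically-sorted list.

active(n), approved(fido), bird(fido), hot(n), large(fido), locked(n), open(fido), penguin(n), red(fido), swims(fido), wooden(n)

Round 1: (iii) [active(n) & penguin(n) -> swims(fido)]. New: swims(fido).
Round 2: (i) [swims(fido) -> locked(n)]. New: locked(n).
Round 3: (vi) [locked(n) & approved(fido) -> open(fido)]. New: open(fido).
Round 4: (ii) [open(fido) & approved(fido) -> wooden(n)]. New: wooden(n).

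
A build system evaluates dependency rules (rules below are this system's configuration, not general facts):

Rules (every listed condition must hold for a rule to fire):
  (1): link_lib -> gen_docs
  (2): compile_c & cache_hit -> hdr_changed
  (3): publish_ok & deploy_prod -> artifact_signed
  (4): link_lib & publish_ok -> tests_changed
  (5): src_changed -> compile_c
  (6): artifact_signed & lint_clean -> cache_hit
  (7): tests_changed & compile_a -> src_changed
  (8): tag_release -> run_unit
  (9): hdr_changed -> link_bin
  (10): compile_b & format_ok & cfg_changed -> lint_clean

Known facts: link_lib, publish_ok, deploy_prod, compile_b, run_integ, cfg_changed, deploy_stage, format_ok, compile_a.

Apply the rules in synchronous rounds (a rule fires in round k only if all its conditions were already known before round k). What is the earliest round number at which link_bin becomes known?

Round 1 — (1), (3), (4), (10), derive gen_docs, artifact_signed, tests_changed, lint_clean.
Round 2 — (6), (7), derive cache_hit, src_changed.
Round 3 — (5), derive compile_c.
Round 4 — (2), derive hdr_changed.
Round 5 — (9), derive link_bin.
link_bin first appears in round 5.

5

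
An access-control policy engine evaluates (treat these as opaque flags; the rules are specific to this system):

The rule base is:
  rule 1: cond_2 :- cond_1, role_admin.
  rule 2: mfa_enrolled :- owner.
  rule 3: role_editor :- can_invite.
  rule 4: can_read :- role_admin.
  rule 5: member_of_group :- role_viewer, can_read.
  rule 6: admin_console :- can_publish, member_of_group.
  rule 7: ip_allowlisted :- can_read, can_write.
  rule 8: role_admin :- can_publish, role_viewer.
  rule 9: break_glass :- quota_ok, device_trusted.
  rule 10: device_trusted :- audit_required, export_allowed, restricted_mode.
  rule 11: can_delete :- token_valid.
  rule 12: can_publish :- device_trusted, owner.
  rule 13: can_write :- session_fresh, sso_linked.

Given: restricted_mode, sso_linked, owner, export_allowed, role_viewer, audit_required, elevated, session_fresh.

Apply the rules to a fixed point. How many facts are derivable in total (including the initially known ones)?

17

Round 1 fires rule 2, rule 10, rule 13, giving mfa_enrolled, device_trusted, can_write.
Round 2 fires rule 12, giving can_publish.
Round 3 fires rule 8, giving role_admin.
Round 4 fires rule 4, giving can_read.
Round 5 fires rule 5, rule 7, giving member_of_group, ip_allowlisted.
Round 6 fires rule 6, giving admin_console.
Closure: {admin_console, audit_required, can_publish, can_read, can_write, device_trusted, elevated, export_allowed, ip_allowlisted, member_of_group, mfa_enrolled, owner, restricted_mode, role_admin, role_viewer, session_fresh, sso_linked} — 17 facts.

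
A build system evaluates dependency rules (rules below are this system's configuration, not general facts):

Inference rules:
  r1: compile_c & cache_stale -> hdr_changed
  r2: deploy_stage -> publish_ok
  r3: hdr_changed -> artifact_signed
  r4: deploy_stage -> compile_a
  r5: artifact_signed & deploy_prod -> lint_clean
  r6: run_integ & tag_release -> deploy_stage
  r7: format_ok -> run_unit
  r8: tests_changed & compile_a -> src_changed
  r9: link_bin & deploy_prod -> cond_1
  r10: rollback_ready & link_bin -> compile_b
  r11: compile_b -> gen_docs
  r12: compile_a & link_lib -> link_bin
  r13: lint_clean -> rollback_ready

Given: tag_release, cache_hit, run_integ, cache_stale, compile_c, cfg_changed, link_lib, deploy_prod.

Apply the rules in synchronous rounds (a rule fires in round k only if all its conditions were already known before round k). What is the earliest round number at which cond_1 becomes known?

4

Round 1: r1 [compile_c & cache_stale -> hdr_changed]; r6 [run_integ & tag_release -> deploy_stage]. Adds hdr_changed, deploy_stage.
Round 2: r2 [deploy_stage -> publish_ok]; r3 [hdr_changed -> artifact_signed]; r4 [deploy_stage -> compile_a]. Adds publish_ok, artifact_signed, compile_a.
Round 3: r5 [artifact_signed & deploy_prod -> lint_clean]; r12 [compile_a & link_lib -> link_bin]. Adds lint_clean, link_bin.
Round 4: r9 [link_bin & deploy_prod -> cond_1]; r13 [lint_clean -> rollback_ready]. Adds cond_1, rollback_ready.
cond_1 first appears in round 4.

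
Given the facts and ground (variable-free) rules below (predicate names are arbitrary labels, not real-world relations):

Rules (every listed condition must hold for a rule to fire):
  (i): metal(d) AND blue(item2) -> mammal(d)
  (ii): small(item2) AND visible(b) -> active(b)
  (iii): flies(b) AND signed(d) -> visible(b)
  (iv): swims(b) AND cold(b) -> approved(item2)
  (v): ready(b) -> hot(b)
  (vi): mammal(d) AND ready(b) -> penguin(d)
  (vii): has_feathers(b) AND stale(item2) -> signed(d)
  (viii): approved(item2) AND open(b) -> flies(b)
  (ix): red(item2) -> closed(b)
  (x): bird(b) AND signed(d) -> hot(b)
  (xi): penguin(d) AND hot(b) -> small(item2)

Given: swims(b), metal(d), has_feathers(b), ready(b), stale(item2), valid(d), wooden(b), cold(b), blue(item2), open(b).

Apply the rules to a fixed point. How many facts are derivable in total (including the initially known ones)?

19

Round 1: (i) [metal(d) AND blue(item2) -> mammal(d)]; (iv) [swims(b) AND cold(b) -> approved(item2)]; (v) [ready(b) -> hot(b)]; (vii) [has_feathers(b) AND stale(item2) -> signed(d)]. Adds mammal(d), approved(item2), hot(b), signed(d).
Round 2: (vi) [mammal(d) AND ready(b) -> penguin(d)]; (viii) [approved(item2) AND open(b) -> flies(b)]. Adds penguin(d), flies(b).
Round 3: (iii) [flies(b) AND signed(d) -> visible(b)]; (xi) [penguin(d) AND hot(b) -> small(item2)]. Adds visible(b), small(item2).
Round 4: (ii) [small(item2) AND visible(b) -> active(b)]. Adds active(b).
Closure: {active(b), approved(item2), blue(item2), cold(b), flies(b), has_feathers(b), hot(b), mammal(d), metal(d), open(b), penguin(d), ready(b), signed(d), small(item2), stale(item2), swims(b), valid(d), visible(b), wooden(b)} — 19 facts.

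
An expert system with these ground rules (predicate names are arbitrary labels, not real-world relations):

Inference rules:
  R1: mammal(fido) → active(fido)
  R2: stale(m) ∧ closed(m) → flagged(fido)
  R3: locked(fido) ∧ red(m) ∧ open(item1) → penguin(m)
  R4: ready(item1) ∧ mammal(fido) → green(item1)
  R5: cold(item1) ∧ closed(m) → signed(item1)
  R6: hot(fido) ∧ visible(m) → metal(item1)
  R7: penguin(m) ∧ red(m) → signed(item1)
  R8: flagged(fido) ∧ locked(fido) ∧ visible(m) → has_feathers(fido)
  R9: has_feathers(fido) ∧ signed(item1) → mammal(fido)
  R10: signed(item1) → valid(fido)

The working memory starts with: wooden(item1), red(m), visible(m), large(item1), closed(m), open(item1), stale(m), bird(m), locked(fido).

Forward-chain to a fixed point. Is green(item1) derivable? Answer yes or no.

Round 1 — R2, R3, derive flagged(fido), penguin(m).
Round 2 — R7, R8, derive signed(item1), has_feathers(fido).
Round 3 — R9, R10, derive mammal(fido), valid(fido).
Round 4 — R1, derive active(fido).
Fixed point reached. green(item1) is concluded only by R4; R4 needs ready(item1) (never derived).

no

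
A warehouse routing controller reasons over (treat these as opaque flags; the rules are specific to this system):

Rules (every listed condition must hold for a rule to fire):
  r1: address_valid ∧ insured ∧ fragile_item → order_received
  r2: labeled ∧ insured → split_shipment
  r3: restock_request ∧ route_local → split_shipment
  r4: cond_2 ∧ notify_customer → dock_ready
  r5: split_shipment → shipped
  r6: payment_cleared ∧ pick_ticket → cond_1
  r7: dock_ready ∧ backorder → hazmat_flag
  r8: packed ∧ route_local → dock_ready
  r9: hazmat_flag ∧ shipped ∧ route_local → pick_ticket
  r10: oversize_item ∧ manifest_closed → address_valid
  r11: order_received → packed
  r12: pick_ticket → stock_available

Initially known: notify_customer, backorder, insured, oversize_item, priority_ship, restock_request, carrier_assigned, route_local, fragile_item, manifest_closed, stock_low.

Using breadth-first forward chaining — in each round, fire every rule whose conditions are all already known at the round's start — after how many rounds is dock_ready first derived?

4

[1] r3 [restock_request ∧ route_local → split_shipment]; r10 [oversize_item ∧ manifest_closed → address_valid]. ⇒ new: split_shipment, address_valid.
[2] r1 [address_valid ∧ insured ∧ fragile_item → order_received]; r5 [split_shipment → shipped]. ⇒ new: order_received, shipped.
[3] r11 [order_received → packed]. ⇒ new: packed.
[4] r8 [packed ∧ route_local → dock_ready]. ⇒ new: dock_ready.
dock_ready first appears in round 4.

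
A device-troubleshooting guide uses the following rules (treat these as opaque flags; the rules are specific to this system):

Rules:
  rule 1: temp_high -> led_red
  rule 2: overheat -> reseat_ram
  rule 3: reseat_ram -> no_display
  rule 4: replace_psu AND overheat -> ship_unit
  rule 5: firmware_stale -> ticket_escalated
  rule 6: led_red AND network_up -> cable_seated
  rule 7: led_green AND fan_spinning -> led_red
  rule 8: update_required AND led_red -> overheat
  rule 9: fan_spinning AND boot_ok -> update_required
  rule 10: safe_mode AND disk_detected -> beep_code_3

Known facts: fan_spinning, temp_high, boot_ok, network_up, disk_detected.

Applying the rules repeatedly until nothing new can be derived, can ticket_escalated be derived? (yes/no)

Round 1 — rule 1, rule 9, derive led_red, update_required.
Round 2 — rule 6, rule 8, derive cable_seated, overheat.
Round 3 — rule 2, derive reseat_ram.
Round 4 — rule 3, derive no_display.
Fixed point reached. ticket_escalated is concluded only by rule 5; rule 5 needs firmware_stale (never derived).

no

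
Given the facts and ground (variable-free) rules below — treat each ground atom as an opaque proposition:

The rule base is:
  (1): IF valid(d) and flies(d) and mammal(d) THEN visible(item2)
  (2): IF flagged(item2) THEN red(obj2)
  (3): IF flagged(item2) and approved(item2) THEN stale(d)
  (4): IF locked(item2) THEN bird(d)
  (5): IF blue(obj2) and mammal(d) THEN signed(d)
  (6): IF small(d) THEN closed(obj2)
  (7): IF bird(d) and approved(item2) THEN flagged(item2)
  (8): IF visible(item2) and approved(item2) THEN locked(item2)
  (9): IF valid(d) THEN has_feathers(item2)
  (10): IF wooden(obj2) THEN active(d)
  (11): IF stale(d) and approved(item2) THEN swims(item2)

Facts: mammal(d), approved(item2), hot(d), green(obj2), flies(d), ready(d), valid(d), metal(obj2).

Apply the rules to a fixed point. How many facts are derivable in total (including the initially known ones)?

Round 1 fires (1), (9), giving visible(item2), has_feathers(item2).
Round 2 fires (8), giving locked(item2).
Round 3 fires (4), giving bird(d).
Round 4 fires (7), giving flagged(item2).
Round 5 fires (2), (3), giving red(obj2), stale(d).
Round 6 fires (11), giving swims(item2).
Closure: {approved(item2), bird(d), flagged(item2), flies(d), green(obj2), has_feathers(item2), hot(d), locked(item2), mammal(d), metal(obj2), ready(d), red(obj2), stale(d), swims(item2), valid(d), visible(item2)} — 16 facts.

16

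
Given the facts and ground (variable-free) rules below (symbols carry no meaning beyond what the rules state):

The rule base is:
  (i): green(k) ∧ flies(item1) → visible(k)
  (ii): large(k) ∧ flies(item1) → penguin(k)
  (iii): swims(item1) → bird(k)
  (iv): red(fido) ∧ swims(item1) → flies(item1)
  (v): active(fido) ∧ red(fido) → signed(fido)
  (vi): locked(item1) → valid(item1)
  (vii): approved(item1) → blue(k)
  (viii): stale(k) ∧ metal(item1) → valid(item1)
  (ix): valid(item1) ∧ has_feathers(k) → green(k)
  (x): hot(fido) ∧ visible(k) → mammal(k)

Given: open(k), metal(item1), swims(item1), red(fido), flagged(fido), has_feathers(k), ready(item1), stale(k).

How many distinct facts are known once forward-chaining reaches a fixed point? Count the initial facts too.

[1] (iii) [swims(item1) → bird(k)]; (iv) [red(fido) ∧ swims(item1) → flies(item1)]; (viii) [stale(k) ∧ metal(item1) → valid(item1)]. ⇒ new: bird(k), flies(item1), valid(item1).
[2] (ix) [valid(item1) ∧ has_feathers(k) → green(k)]. ⇒ new: green(k).
[3] (i) [green(k) ∧ flies(item1) → visible(k)]. ⇒ new: visible(k).
Closure: {bird(k), flagged(fido), flies(item1), green(k), has_feathers(k), metal(item1), open(k), ready(item1), red(fido), stale(k), swims(item1), valid(item1), visible(k)} — 13 facts.

13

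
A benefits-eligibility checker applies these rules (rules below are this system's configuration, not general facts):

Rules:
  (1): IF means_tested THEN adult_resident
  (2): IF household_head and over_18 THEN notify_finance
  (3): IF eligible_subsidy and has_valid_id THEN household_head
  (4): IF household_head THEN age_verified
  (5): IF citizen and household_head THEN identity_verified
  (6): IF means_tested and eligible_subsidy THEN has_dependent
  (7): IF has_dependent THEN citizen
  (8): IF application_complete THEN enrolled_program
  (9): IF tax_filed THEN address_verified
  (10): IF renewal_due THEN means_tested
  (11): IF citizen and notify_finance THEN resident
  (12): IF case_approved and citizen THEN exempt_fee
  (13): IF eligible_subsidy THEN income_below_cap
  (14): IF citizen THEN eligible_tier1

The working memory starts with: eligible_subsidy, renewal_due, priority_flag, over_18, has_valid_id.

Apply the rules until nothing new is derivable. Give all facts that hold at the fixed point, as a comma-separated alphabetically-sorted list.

[1] (3) [IF eligible_subsidy and has_valid_id THEN household_head]; (10) [IF renewal_due THEN means_tested]; (13) [IF eligible_subsidy THEN income_below_cap]. ⇒ new: household_head, means_tested, income_below_cap.
[2] (1) [IF means_tested THEN adult_resident]; (2) [IF household_head and over_18 THEN notify_finance]; (4) [IF household_head THEN age_verified]; (6) [IF means_tested and eligible_subsidy THEN has_dependent]. ⇒ new: adult_resident, notify_finance, age_verified, has_dependent.
[3] (7) [IF has_dependent THEN citizen]. ⇒ new: citizen.
[4] (5) [IF citizen and household_head THEN identity_verified]; (11) [IF citizen and notify_finance THEN resident]; (14) [IF citizen THEN eligible_tier1]. ⇒ new: identity_verified, resident, eligible_tier1.

adult_resident, age_verified, citizen, eligible_subsidy, eligible_tier1, has_dependent, has_valid_id, household_head, identity_verified, income_below_cap, means_tested, notify_finance, over_18, priority_flag, renewal_due, resident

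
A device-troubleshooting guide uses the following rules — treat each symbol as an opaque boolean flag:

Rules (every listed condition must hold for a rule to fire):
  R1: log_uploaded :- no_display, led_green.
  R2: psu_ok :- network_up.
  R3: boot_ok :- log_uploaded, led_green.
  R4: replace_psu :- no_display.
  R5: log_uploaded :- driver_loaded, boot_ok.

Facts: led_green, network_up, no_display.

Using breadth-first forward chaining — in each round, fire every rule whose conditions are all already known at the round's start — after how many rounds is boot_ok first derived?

Round 1 — R1, R2, R4, derive log_uploaded, psu_ok, replace_psu.
Round 2 — R3, derive boot_ok.
boot_ok first appears in round 2.

2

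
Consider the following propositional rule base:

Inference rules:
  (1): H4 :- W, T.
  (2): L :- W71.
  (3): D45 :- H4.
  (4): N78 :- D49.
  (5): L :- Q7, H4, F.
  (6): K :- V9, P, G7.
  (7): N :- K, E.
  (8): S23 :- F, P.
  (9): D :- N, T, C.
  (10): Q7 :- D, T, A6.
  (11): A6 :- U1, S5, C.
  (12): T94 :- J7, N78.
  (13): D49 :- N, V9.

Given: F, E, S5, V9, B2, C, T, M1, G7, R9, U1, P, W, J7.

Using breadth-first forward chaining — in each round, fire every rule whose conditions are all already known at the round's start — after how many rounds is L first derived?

Round 1 — (1), (6), (8), (11), derive H4, K, S23, A6.
Round 2 — (3), (7), derive D45, N.
Round 3 — (9), (13), derive D, D49.
Round 4 — (4), (10), derive N78, Q7.
Round 5 — (5), (12), derive L, T94.
L first appears in round 5.

5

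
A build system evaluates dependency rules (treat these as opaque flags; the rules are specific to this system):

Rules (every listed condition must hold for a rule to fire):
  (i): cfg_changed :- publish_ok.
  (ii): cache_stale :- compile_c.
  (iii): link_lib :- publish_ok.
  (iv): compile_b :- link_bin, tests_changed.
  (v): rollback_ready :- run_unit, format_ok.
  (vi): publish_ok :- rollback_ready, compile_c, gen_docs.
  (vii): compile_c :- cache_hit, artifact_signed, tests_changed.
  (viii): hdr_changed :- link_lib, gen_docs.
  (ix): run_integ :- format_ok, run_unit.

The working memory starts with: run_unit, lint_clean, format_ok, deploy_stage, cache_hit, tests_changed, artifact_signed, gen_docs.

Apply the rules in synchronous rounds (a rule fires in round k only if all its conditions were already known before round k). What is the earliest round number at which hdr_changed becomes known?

4

Round 1: (v) [rollback_ready :- run_unit, format_ok.]; (vii) [compile_c :- cache_hit, artifact_signed, tests_changed.]; (ix) [run_integ :- format_ok, run_unit.]. New: rollback_ready, compile_c, run_integ.
Round 2: (ii) [cache_stale :- compile_c.]; (vi) [publish_ok :- rollback_ready, compile_c, gen_docs.]. New: cache_stale, publish_ok.
Round 3: (i) [cfg_changed :- publish_ok.]; (iii) [link_lib :- publish_ok.]. New: cfg_changed, link_lib.
Round 4: (viii) [hdr_changed :- link_lib, gen_docs.]. New: hdr_changed.
hdr_changed first appears in round 4.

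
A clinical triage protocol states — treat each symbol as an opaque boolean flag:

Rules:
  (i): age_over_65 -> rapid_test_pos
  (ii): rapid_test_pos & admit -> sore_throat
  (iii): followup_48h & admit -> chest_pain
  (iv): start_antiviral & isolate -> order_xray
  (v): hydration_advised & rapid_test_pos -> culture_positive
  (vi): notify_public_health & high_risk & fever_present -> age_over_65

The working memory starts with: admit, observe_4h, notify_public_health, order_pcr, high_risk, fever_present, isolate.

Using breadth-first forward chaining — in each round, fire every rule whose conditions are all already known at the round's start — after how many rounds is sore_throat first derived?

Round 1: (vi) [notify_public_health & high_risk & fever_present -> age_over_65]. New: age_over_65.
Round 2: (i) [age_over_65 -> rapid_test_pos]. New: rapid_test_pos.
Round 3: (ii) [rapid_test_pos & admit -> sore_throat]. New: sore_throat.
sore_throat first appears in round 3.

3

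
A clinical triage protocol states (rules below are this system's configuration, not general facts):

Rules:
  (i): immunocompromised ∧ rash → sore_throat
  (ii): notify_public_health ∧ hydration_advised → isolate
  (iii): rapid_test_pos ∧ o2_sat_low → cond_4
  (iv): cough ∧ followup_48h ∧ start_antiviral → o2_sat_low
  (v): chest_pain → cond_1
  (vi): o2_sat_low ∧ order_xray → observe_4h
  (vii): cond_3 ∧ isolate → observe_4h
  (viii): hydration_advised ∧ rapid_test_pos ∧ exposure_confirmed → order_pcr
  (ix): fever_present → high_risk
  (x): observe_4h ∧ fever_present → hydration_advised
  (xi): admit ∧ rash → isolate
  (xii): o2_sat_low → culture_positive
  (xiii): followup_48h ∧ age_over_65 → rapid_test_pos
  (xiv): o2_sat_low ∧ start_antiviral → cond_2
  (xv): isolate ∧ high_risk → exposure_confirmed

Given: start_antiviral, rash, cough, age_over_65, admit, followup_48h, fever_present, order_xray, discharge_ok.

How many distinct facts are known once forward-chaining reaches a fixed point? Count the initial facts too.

Round 1: (iv) [cough ∧ followup_48h ∧ start_antiviral → o2_sat_low]; (ix) [fever_present → high_risk]; (xi) [admit ∧ rash → isolate]; (xiii) [followup_48h ∧ age_over_65 → rapid_test_pos]. New: o2_sat_low, high_risk, isolate, rapid_test_pos.
Round 2: (iii) [rapid_test_pos ∧ o2_sat_low → cond_4]; (vi) [o2_sat_low ∧ order_xray → observe_4h]; (xii) [o2_sat_low → culture_positive]; (xiv) [o2_sat_low ∧ start_antiviral → cond_2]; (xv) [isolate ∧ high_risk → exposure_confirmed]. New: cond_4, observe_4h, culture_positive, cond_2, exposure_confirmed.
Round 3: (x) [observe_4h ∧ fever_present → hydration_advised]. New: hydration_advised.
Round 4: (viii) [hydration_advised ∧ rapid_test_pos ∧ exposure_confirmed → order_pcr]. New: order_pcr.
Closure: {admit, age_over_65, cond_2, cond_4, cough, culture_positive, discharge_ok, exposure_confirmed, fever_present, followup_48h, high_risk, hydration_advised, isolate, o2_sat_low, observe_4h, order_pcr, order_xray, rapid_test_pos, rash, start_antiviral} — 20 facts.

20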